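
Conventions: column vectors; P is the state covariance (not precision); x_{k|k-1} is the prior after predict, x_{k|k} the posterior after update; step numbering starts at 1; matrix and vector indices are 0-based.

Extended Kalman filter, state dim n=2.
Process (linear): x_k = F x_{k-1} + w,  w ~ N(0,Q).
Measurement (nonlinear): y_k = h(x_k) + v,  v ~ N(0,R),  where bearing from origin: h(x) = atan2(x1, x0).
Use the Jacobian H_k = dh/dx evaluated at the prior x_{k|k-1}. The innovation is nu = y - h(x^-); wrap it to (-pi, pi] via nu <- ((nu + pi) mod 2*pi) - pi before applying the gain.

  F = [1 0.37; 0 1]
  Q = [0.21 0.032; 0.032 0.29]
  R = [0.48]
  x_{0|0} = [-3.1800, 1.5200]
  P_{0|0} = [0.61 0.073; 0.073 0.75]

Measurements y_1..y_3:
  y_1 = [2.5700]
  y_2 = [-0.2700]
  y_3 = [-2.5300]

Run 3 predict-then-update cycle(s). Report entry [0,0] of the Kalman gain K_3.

step 1: x^-=[-2.6176, 1.5200]  P^-=[0.9767 0.3825; 0.3825 1.0400]  H_jac=[-0.1659 -0.2857]  S=[0.6280]  K=[-0.4320; -0.5741]  nu=[-0.0455]  x^+=[-2.5979, 1.5461]  P^+=[0.8595 0.2267; 0.2267 0.8330]
step 2: x^-=[-2.0259, 1.5461]  P^-=[1.3513 0.5669; 0.5669 1.1230]  H_jac=[-0.2381 -0.3119]  S=[0.7500]  K=[-0.6647; -0.6470]  nu=[-2.7597]  x^+=[-0.1916, 3.3316]  P^+=[1.0199 0.2444; 0.2444 0.8090]
step 3: x^-=[1.0411, 3.3316]  P^-=[1.5216 0.5757; 0.5757 1.0990]  H_jac=[-0.2735 0.0855]  S=[0.5749]  K=[-0.6382; -0.1105]  nu=[2.4853]  x^+=[-0.5449, 3.0569]  P^+=[1.2874 0.5352; 0.5352 1.0920]

K[0,0] = -0.6382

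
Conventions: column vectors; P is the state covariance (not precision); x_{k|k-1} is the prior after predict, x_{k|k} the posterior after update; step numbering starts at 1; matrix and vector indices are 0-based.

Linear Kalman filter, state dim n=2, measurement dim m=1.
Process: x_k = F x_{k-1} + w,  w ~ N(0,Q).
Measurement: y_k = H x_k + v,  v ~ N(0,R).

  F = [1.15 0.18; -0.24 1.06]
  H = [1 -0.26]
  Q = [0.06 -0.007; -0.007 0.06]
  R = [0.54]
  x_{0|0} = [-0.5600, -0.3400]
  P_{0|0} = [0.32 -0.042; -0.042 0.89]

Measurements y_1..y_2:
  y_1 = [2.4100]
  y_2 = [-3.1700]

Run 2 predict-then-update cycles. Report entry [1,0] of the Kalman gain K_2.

step 1: x^-=[-0.7052, -0.2260]  P^-=[0.4946 0.0251; 0.0251 1.0998]  S=[1.0959]  K=[0.4454; -0.2380]  nu=[3.0564]  x^+=[0.6561, -0.9535]  P^+=[0.2772 0.1413; 0.1413 1.0377]
step 2: x^-=[0.5829, -1.1681]  P^-=[0.5188 0.2806; 0.2806 1.1701]  S=[0.9920]  K=[0.4494; -0.0238]  nu=[-4.0566]  x^+=[-1.2403, -1.0715]  P^+=[0.3184 0.2912; 0.2912 1.1695]

K[1,0] = -0.0238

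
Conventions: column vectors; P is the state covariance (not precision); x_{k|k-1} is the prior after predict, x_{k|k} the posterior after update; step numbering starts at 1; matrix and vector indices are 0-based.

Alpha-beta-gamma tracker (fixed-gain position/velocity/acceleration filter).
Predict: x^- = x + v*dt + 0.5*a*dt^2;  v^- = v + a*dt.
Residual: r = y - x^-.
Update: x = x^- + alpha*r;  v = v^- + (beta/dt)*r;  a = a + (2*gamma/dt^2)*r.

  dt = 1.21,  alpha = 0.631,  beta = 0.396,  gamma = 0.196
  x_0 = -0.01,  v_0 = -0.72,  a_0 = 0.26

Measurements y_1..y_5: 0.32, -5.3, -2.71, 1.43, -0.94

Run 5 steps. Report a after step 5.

step 1: x_pred=-0.6909  r=1.0109  x^+=-0.0530  v^+=-0.0746  a^+=0.5307
step 2: x_pred=0.2452  r=-5.5452  x^+=-3.2538  v^+=-1.2473  a^+=-0.9540
step 3: x_pred=-5.4614  r=2.7514  x^+=-3.7253  v^+=-1.5012  a^+=-0.2174
step 4: x_pred=-5.7008  r=7.1308  x^+=-1.2013  v^+=0.5695  a^+=1.6919
step 5: x_pred=0.7264  r=-1.6664  x^+=-0.3251  v^+=2.0713  a^+=1.2457

a_post = 1.2457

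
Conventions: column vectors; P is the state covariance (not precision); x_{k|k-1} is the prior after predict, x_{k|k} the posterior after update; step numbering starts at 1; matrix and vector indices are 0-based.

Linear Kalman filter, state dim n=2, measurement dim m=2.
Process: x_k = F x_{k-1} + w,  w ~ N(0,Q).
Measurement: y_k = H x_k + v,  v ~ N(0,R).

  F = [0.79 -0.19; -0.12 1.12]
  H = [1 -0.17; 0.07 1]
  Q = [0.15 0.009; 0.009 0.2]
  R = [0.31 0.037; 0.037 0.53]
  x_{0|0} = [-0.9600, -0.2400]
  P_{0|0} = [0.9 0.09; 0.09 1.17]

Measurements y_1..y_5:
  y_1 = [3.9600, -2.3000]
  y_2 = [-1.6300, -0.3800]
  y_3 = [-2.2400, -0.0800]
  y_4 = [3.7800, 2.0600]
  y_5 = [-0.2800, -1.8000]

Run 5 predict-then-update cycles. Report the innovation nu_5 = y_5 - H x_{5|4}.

innov = [-1.2052, -1.9950]

step 1: x^-=[-0.7128, -0.1536]  P^-=[0.7269 -0.2436; -0.2436 1.6564]  S=[1.1676 -0.4344; -0.4344 2.1559]  K=[0.6754 0.0467; -0.1804 0.7241]  nu=[4.6467, -2.0965]  x^+=[2.3277, -2.5099]  P^+=[0.2170 0.0346; 0.0346 0.3747]
step 2: x^-=[2.3158, -3.0905]  P^-=[0.2886 -0.0599; -0.0599 0.6638]  S=[0.6381 -0.1149; -0.1149 1.1868]  K=[0.4703 0.0120; -0.1737 0.5390]  nu=[-4.4711, 2.5484]  x^+=[0.2435, -0.9401]  P^+=[0.1485 0.0134; 0.0134 0.2783]
step 3: x^-=[0.3710, -1.0822]  P^-=[0.2487 -0.0521; -0.0521 0.5476]  S=[0.5923 -0.0902; -0.0902 1.0715]  K=[0.4356 0.0043; -0.1701 0.4933]  nu=[-2.7949, 0.9762]  x^+=[-0.8422, -0.1252]  P^+=[0.1367 0.0088; 0.0088 0.2546]
step 4: x^-=[-0.6416, -0.0392]  P^-=[0.2418 -0.0501; -0.0501 0.5189]  S=[0.5839 -0.0838; -0.0838 1.0431]  K=[0.4292 0.0027; -0.1680 0.4806]  nu=[4.4149, 2.1441]  x^+=[1.2589, 0.2498]  P^+=[0.1345 0.0079; 0.0079 0.2480]
step 5: x^-=[0.9471, 0.1288]  P^-=[0.2405 -0.0494; -0.0494 0.5109]  S=[0.5821 -0.0818; -0.0818 1.0351]  K=[0.4280 0.0024; -0.1670 0.4770]  nu=[-1.2052, -1.9950]  x^+=[0.4265, -0.6216]  P^+=[0.1341 0.0077; 0.0077 0.2461]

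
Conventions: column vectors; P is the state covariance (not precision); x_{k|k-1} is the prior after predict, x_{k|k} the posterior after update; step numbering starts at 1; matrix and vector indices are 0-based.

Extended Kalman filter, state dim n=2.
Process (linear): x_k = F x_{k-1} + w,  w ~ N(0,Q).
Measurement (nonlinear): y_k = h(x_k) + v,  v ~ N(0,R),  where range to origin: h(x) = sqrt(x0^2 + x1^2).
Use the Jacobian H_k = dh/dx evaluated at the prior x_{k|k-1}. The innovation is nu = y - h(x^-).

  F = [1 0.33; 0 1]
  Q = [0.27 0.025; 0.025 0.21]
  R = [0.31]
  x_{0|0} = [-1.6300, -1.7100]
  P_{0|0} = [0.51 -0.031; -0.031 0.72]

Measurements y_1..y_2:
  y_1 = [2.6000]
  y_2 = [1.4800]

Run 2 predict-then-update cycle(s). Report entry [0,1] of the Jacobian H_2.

step 1: x^-=[-2.1943, -1.7100]  P^-=[0.8379 0.2316; 0.2316 0.9300]  H_jac=[-0.7888 -0.6147]  S=[1.4073]  K=[-0.5708; -0.5360]  nu=[-0.1819]  x^+=[-2.0905, -1.6125]  P^+=[0.3794 -0.1990; -0.1990 0.5257]
step 2: x^-=[-2.6226, -1.6125]  P^-=[0.5753 -0.0005; -0.0005 0.7357]  H_jac=[-0.8519 -0.5238]  S=[0.9288]  K=[-0.5273; -0.4144]  nu=[-1.5986]  x^+=[-1.7795, -0.9501]  P^+=[0.3170 -0.2035; -0.2035 0.5762]

H_jac[0,1] = -0.5238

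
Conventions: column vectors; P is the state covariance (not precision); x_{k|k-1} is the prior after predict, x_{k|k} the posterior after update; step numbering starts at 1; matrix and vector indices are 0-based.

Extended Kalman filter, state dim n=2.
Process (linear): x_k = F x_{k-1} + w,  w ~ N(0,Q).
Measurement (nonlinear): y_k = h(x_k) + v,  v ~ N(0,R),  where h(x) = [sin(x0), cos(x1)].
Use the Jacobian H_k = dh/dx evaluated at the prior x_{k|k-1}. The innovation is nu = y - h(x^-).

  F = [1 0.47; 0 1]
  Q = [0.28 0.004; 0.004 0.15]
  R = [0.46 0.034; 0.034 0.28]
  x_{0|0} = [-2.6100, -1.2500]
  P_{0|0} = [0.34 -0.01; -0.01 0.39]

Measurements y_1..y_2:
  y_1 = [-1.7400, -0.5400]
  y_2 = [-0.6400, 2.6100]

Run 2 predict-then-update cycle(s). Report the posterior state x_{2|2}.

x_post = [-2.4409, -0.1699]

step 1: x^-=[-3.1975, -1.2500]  P^-=[0.6968 0.1773; 0.1773 0.5400]  H_jac=[-0.9984 0.0000; 0.0000 0.9490]  S=[1.1546 -0.1340; -0.1340 0.7663]  K=[-0.5890 0.1166; -0.0773 0.6552]  nu=[-1.7959, -0.8553]  x^+=[-2.2394, -1.6716]  P^+=[0.2674 0.0133; 0.0133 0.1906]
step 2: x^-=[-3.0251, -1.6716]  P^-=[0.6020 0.1069; 0.1069 0.3406]  H_jac=[-0.9932 0.0000; 0.0000 0.9949]  S=[1.0539 -0.0716; -0.0716 0.6171]  K=[-0.5601 0.1073; -0.0639 0.5416]  nu=[-0.5238, 2.7107]  x^+=[-2.4409, -0.1699]  P^+=[0.2557 0.0111; 0.0111 0.1502]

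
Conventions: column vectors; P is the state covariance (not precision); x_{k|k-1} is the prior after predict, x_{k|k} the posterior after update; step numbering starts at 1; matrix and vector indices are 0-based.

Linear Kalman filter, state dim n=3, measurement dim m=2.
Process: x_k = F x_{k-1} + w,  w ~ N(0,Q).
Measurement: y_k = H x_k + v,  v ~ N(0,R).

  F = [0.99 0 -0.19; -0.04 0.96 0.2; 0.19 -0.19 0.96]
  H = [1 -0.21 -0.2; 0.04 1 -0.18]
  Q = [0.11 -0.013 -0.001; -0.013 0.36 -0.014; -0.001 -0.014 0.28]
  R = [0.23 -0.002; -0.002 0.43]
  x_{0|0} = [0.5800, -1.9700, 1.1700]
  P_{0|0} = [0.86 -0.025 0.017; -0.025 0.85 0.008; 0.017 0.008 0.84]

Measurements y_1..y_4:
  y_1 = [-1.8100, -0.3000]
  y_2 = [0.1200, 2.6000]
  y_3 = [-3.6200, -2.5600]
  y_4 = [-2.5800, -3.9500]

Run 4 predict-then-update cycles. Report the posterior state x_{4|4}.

step 1: x^-=[0.3519, -1.6804, 1.6077]  P^-=[0.9768 -0.1007 0.0281; -0.1007 1.1831 -0.0120; 0.0281 -0.0120 1.1210]  S=[1.3339 -0.2742; -0.2742 1.6468]  K=[0.7617 0.0863; -0.1165 0.6979; -0.1778 -0.1587]  nu=[-2.1932, 1.6557]  x^+=[-1.1757, -0.2694, 1.7348]  P^+=[0.2267 0.0614 0.1939; 0.0614 0.3184 0.1139; 0.1939 0.1139 1.0528]
step 2: x^-=[-1.4936, 0.1353, 1.4932]  P^-=[0.2972 0.0155 0.0194; 0.0155 0.7318 0.2405; 0.0194 0.2405 1.2947]  S=[0.6172 -0.1245; -0.1245 1.1186]  K=[0.4852 0.0754; -0.1816 0.5958; -0.4791 -0.0459]  nu=[1.9407, 2.7932]  x^+=[-0.3415, 1.4471, 0.4351]  P^+=[0.1547 0.0540 0.1595; 0.0540 0.2873 0.1829; 0.1595 0.1829 1.1561]
step 3: x^-=[-0.4208, 1.4899, 0.0779]  P^-=[0.2433 -0.0123 -0.0405; -0.0123 0.7349 0.3262; -0.0405 0.3262 1.3490]  S=[0.6085 -0.1556; -0.1556 1.0911]  K=[0.4344 0.0662; -0.2312 0.5863; -0.6262 -0.0143]  nu=[-2.8708, -4.0191]  x^+=[-1.9339, -0.2024, 1.9331]  P^+=[0.1327 0.0437 0.1187; 0.0437 0.2851 0.1907; 0.1187 0.1907 1.1130]
step 4: x^-=[-2.2819, 0.2696, 1.5268]  P^-=[0.2356 -0.0294 -0.0719; -0.0294 0.7355 0.3234; -0.0719 0.3234 1.2914]  S=[0.6180 -0.1687; -0.1687 1.0899]  K=[0.4309 0.0602; -0.2432 0.5827; -0.6496 -0.0197]  nu=[0.0639, -3.8535]  x^+=[-2.4863, -1.9912, 1.5612]  P^+=[0.1256 0.0370 0.0944; 0.0370 0.2811 0.1753; 0.0944 0.1753 1.0345]

x_post = [-2.4863, -1.9912, 1.5612]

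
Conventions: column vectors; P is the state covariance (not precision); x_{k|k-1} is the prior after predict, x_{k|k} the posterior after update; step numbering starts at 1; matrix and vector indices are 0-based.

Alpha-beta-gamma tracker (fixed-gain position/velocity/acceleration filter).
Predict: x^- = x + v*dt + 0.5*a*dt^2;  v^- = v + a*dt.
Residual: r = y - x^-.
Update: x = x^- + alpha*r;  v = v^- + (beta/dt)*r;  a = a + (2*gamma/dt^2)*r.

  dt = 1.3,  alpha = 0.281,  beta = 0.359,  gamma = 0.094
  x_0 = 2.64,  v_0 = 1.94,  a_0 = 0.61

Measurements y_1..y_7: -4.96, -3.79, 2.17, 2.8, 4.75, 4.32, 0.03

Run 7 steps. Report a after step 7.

a_post = 0.4425

step 1: x_pred=5.6775  r=-10.6375  x^+=2.6883  v^+=-0.2046  a^+=-0.5733
step 2: x_pred=1.9379  r=-5.7279  x^+=0.3284  v^+=-2.5317  a^+=-1.2105
step 3: x_pred=-3.9857  r=6.1557  x^+=-2.2560  v^+=-2.4055  a^+=-0.5257
step 4: x_pred=-5.8273  r=8.6273  x^+=-3.4030  v^+=-0.7065  a^+=0.4340
step 5: x_pred=-3.9547  r=8.7047  x^+=-1.5087  v^+=2.2616  a^+=1.4023
step 6: x_pred=2.6163  r=1.7037  x^+=3.0950  v^+=4.5551  a^+=1.5918
step 7: x_pred=10.3617  r=-10.3317  x^+=7.4585  v^+=3.7713  a^+=0.4425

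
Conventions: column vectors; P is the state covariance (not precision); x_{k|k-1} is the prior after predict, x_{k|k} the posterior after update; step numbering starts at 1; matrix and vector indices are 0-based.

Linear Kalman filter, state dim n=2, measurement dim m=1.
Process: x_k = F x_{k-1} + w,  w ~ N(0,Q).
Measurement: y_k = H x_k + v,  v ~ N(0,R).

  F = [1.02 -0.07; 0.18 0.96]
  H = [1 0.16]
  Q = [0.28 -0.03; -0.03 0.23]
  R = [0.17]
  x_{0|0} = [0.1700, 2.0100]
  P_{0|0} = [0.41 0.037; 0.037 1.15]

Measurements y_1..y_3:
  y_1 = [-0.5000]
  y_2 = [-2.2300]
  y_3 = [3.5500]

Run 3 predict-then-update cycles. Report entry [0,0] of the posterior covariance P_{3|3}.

P_post[0,0] = 0.1642

step 1: x^-=[0.0327, 1.9602]  P^-=[0.7069 0.0038; 0.0038 1.3159]  S=[0.9118]  K=[0.7760; 0.2350]  nu=[-0.8463]  x^+=[-0.6240, 1.7613]  P^+=[0.1579 -0.1625; -0.1625 1.2655]
step 2: x^-=[-0.7598, 1.5785]  P^-=[0.4737 -0.2432; -0.2432 1.3453]  S=[0.6003]  K=[0.7243; -0.0465]  nu=[-1.7228]  x^+=[-2.0075, 1.6586]  P^+=[0.1588 -0.2229; -0.2229 1.3440]
step 3: x^-=[-2.1638, 1.2309]  P^-=[0.4836 -0.3067; -0.3067 1.3967]  S=[0.5913]  K=[0.7350; -0.1407]  nu=[5.5168]  x^+=[1.8910, 0.4548]  P^+=[0.1642 -0.2455; -0.2455 1.3850]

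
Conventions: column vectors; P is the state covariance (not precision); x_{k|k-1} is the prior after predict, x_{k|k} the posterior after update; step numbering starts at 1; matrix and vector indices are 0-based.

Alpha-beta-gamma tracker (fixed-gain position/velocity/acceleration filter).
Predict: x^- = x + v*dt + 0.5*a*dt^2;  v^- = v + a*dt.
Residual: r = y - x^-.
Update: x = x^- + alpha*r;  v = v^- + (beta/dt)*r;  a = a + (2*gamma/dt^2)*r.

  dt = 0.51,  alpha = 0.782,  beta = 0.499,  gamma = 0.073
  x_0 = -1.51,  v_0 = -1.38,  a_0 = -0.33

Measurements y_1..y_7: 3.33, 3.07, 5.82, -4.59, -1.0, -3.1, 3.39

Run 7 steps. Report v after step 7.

v_post = 3.8698

step 1: x_pred=-2.2567  r=5.5867  x^+=2.1121  v^+=3.9179  a^+=2.8060
step 2: x_pred=4.4751  r=-1.4051  x^+=3.3763  v^+=3.9741  a^+=2.0172
step 3: x_pred=5.6655  r=0.1545  x^+=5.7863  v^+=5.1541  a^+=2.1040
step 4: x_pred=8.6885  r=-13.2785  x^+=-1.6953  v^+=-6.7650  a^+=-5.3496
step 5: x_pred=-5.8411  r=4.8411  x^+=-2.0554  v^+=-4.7566  a^+=-2.6321
step 6: x_pred=-4.8235  r=1.7235  x^+=-3.4757  v^+=-4.4126  a^+=-1.6647
step 7: x_pred=-5.9426  r=9.3326  x^+=1.3555  v^+=3.8698  a^+=3.5739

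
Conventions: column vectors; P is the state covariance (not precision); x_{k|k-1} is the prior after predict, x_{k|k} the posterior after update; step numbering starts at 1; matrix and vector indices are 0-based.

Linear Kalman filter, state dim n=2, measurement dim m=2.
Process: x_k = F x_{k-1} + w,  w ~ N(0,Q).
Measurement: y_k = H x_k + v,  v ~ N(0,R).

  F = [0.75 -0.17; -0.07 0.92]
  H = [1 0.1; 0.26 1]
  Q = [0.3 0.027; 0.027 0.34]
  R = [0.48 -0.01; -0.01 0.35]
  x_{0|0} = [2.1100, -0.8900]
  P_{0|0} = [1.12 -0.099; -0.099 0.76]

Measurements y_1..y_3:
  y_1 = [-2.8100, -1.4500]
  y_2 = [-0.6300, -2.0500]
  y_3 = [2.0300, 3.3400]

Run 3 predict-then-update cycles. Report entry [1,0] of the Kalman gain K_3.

K[1,0] = -0.0803

step 1: x^-=[1.7338, -0.9665]  P^-=[0.9772 -0.2202; -0.2202 1.0015]  S=[1.4232 0.1183; 0.1183 1.3031]  K=[0.6741 -0.0352; -0.1457 0.7379]  nu=[-4.4472, -0.9343]  x^+=[-1.2311, -1.0080]  P^+=[0.3345 -0.1060; -0.1060 0.2873]
step 2: x^-=[-0.7520, -0.8412]  P^-=[0.5235 -0.1099; -0.1099 0.5984]  S=[0.9875 0.0732; 0.0732 0.9267]  K=[0.5199 -0.0128; -0.0968 0.6226]  nu=[0.2061, -1.0133]  x^+=[-0.6318, -1.4920]  P^+=[0.2574 -0.0766; -0.0766 0.2388]
step 3: x^-=[-0.2202, -1.3285]  P^-=[0.4712 -0.0776; -0.0776 0.5532]  S=[0.9412 0.0882; 0.0882 0.8947]  K=[0.4922 0.0017; -0.0803 0.6037]  nu=[2.3831, 4.7257]  x^+=[0.9606, 1.3331]  P^+=[0.2430 -0.0675; -0.0675 0.2296]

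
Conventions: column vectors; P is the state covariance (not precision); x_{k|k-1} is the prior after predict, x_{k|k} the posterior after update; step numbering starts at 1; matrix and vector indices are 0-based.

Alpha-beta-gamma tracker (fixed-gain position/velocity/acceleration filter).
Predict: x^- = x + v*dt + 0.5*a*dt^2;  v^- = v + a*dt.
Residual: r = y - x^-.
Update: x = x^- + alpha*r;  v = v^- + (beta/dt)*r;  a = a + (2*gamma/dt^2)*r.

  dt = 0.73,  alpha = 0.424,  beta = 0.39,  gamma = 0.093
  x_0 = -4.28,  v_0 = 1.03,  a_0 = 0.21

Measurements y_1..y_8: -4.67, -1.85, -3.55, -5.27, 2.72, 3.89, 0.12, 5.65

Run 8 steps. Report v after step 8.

v_post = 3.6529

step 1: x_pred=-3.4721  r=-1.1979  x^+=-3.9800  v^+=0.5434  a^+=-0.2081
step 2: x_pred=-3.6388  r=1.7888  x^+=-2.8804  v^+=1.3471  a^+=0.4163
step 3: x_pred=-1.7861  r=-1.7639  x^+=-2.5340  v^+=0.7086  a^+=-0.1994
step 4: x_pred=-2.0698  r=-3.2002  x^+=-3.4267  v^+=-1.1466  a^+=-1.3164
step 5: x_pred=-4.6145  r=7.3345  x^+=-1.5047  v^+=1.8108  a^+=1.2436
step 6: x_pred=0.1486  r=3.7414  x^+=1.7350  v^+=4.7175  a^+=2.5495
step 7: x_pred=5.8580  r=-5.7380  x^+=3.4251  v^+=3.5131  a^+=0.5467
step 8: x_pred=6.1353  r=-0.4853  x^+=5.9295  v^+=3.6529  a^+=0.3773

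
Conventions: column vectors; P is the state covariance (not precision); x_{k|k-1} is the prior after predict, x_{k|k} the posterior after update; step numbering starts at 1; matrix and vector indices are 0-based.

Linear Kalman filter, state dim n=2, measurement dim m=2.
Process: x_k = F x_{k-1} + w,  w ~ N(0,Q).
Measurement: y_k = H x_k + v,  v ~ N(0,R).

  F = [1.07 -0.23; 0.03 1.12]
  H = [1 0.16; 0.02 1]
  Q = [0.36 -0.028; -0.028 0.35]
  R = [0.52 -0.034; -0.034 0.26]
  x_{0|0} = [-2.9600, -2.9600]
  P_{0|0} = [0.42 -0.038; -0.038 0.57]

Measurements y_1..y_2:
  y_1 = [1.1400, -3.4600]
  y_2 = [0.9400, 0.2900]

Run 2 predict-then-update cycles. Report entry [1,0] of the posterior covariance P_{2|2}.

P_post[1,0] = -0.0532

step 1: x^-=[-2.4864, -3.4040]  P^-=[0.8897 -0.2066; -0.2066 1.0628]  S=[1.3708 -0.0534; -0.0534 1.3149]  K=[0.6203 -0.1184; 0.0047 0.8053]  nu=[4.1710, -0.0063]  x^+=[0.1017, -3.3894]  P^+=[0.3360 -0.0586; -0.0586 0.2104]
step 2: x^-=[0.8884, -3.7931]  P^-=[0.7846 -0.1412; -0.1412 0.6103]  S=[1.2750 -0.0623; -0.0623 0.8650]  K=[0.5926 -0.1024; 0.0002 0.7023]  nu=[0.6585, 4.0653]  x^+=[0.8623, -0.9378]  P^+=[0.3202 -0.0532; -0.0532 0.1837]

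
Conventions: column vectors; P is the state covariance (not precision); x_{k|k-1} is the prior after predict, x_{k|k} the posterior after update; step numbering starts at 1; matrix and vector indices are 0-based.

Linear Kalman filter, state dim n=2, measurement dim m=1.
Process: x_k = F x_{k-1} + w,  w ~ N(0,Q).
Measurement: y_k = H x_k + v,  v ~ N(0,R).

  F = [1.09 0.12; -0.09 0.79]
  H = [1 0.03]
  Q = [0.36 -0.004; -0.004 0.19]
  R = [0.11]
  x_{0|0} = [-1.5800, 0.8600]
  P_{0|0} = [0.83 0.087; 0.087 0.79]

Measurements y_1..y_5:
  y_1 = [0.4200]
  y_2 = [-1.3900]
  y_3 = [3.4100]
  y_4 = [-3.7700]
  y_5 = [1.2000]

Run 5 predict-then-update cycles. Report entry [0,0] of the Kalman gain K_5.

K[0,0] = 0.8093

step 1: x^-=[-1.6190, 0.8216]  P^-=[1.3803 0.0634; 0.0634 0.6774]  S=[1.4947]  K=[0.9247; 0.0560]  nu=[2.0144]  x^+=[0.2437, 0.9345]  P^+=[0.1021 -0.0140; -0.0140 0.6727]
step 2: x^-=[0.3778, 0.7163]  P^-=[0.4874 0.0378; 0.0378 0.6127]  S=[0.6002]  K=[0.8139; 0.0937]  nu=[-1.7893]  x^+=[-1.0785, 0.5487]  P^+=[0.0898 -0.0079; -0.0079 0.6074]
step 3: x^-=[-1.1098, 0.5306]  P^-=[0.4733 0.0380; 0.0380 0.5709]  S=[0.5861]  K=[0.8095; 0.0941]  nu=[4.5038]  x^+=[2.5361, 0.9545]  P^+=[0.0892 -0.0066; -0.0066 0.5657]
step 4: x^-=[2.8789, 0.5258]  P^-=[0.4724 0.0352; 0.0352 0.5447]  S=[0.5851]  K=[0.8093; 0.0882]  nu=[-6.6647]  x^+=[-2.5151, -0.0619]  P^+=[0.0892 -0.0065; -0.0065 0.5402]
step 5: x^-=[-2.7489, 0.1774]  P^-=[0.4721 0.0329; 0.0329 0.5288]  S=[0.5845]  K=[0.8093; 0.0835]  nu=[3.9435]  x^+=[0.4427, 0.5066]  P^+=[0.0892 -0.0066; -0.0066 0.5247]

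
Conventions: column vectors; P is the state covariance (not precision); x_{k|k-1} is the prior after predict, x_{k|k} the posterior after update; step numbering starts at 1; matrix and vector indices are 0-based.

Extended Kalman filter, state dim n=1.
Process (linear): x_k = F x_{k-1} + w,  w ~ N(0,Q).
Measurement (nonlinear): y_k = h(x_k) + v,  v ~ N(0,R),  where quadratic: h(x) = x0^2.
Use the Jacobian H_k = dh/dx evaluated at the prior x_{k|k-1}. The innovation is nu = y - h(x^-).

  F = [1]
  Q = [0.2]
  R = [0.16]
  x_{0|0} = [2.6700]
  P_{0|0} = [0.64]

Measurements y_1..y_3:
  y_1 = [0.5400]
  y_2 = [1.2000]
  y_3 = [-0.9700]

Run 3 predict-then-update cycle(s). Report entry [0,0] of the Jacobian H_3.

H_jac[0,0] = 2.3275

step 1: x^-=[2.6700]  P^-=[0.8400]  H_jac=[5.3400]  S=[24.1131]  K=[0.1860]  nu=[-6.5889]  x^+=[1.4443]  P^+=[0.0056]
step 2: x^-=[1.4443]  P^-=[0.2056]  H_jac=[2.8886]  S=[1.8753]  K=[0.3166]  nu=[-0.8860]  x^+=[1.1637]  P^+=[0.0175]
step 3: x^-=[1.1637]  P^-=[0.2175]  H_jac=[2.3275]  S=[1.3385]  K=[0.3783]  nu=[-2.3243]  x^+=[0.2845]  P^+=[0.0260]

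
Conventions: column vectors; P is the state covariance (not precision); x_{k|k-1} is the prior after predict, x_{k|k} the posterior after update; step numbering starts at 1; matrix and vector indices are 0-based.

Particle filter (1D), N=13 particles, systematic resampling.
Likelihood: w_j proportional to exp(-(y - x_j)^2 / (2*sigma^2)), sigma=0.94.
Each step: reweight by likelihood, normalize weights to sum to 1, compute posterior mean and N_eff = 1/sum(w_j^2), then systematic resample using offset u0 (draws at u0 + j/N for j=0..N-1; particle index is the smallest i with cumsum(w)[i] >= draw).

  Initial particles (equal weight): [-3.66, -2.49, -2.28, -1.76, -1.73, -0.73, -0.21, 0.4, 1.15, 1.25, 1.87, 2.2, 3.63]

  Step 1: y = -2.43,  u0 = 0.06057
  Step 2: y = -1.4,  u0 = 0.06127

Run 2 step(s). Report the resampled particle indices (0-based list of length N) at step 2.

step 1: w=[0.1009, 0.2369, 0.2344, 0.1842, 0.1799, 0.0463, 0.0146, 0.0026, 0.0002, 0.0001, 0.0000, 0.0000, 0.0000]  mean=-2.1644  Neff=5.2657  idx=[0, 1, 1, 1, 2, 2, 2, 3, 3, 3, 4, 4, 6]
step 2: w=[0.0064, 0.0591, 0.0591, 0.0591, 0.0747, 0.0747, 0.0747, 0.1076, 0.1076, 0.1076, 0.1088, 0.1088, 0.0519]  mean=-1.9311  Neff=11.3203  idx=[1, 3, 4, 5, 6, 7, 8, 8, 9, 10, 10, 11, 12]

resampled_idx = [1, 3, 4, 5, 6, 7, 8, 8, 9, 10, 10, 11, 12]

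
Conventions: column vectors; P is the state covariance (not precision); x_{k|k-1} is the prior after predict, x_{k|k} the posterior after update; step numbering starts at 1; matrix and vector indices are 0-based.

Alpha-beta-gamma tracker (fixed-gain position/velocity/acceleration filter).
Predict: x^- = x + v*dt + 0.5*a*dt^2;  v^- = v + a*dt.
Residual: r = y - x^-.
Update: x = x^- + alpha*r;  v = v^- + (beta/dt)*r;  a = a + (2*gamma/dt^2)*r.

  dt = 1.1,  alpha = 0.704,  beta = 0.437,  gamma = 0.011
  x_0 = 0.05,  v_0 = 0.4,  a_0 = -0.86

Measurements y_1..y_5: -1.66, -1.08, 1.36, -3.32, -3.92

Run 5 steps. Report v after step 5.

v_post = -2.3903

step 1: x_pred=-0.0303  r=-1.6297  x^+=-1.1776  v^+=-1.1934  a^+=-0.8896
step 2: x_pred=-3.0286  r=1.9486  x^+=-1.6568  v^+=-1.3979  a^+=-0.8542
step 3: x_pred=-3.7113  r=5.0713  x^+=-0.1411  v^+=-0.3228  a^+=-0.7620
step 4: x_pred=-0.9572  r=-2.3628  x^+=-2.6206  v^+=-2.0997  a^+=-0.8050
step 5: x_pred=-5.4173  r=1.4973  x^+=-4.3632  v^+=-2.3903  a^+=-0.7777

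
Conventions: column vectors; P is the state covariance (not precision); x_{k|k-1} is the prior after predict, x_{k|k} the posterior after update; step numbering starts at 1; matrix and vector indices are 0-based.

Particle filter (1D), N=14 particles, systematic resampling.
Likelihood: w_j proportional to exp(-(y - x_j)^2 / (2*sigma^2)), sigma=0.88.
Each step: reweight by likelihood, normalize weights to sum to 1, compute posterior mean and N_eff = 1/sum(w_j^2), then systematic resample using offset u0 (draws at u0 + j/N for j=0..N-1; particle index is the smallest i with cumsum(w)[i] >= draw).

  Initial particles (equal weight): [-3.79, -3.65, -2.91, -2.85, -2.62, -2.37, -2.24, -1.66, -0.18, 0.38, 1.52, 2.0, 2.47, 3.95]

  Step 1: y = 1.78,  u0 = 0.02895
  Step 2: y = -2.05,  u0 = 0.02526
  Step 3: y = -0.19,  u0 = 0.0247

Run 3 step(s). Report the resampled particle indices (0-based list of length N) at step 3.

step 1: w=[0.0000, 0.0000, 0.0000, 0.0000, 0.0000, 0.0000, 0.0000, 0.0002, 0.0272, 0.0917, 0.3112, 0.3151, 0.2391, 0.0155]  mean=1.7848  Neff=3.8070  idx=[9, 9, 10, 10, 10, 10, 11, 11, 11, 11, 11, 12, 12, 12]
step 2: w=[0.4868, 0.4868, 0.0059, 0.0059, 0.0059, 0.0059, 0.0006, 0.0006, 0.0006, 0.0006, 0.0006, 0.0000, 0.0000, 0.0000]  mean=0.4116  Neff=2.1094  idx=[0, 0, 0, 0, 0, 0, 0, 1, 1, 1, 1, 1, 1, 1]
step 3: w=[0.0714, 0.0714, 0.0714, 0.0714, 0.0714, 0.0714, 0.0714, 0.0714, 0.0714, 0.0714, 0.0714, 0.0714, 0.0714, 0.0714]  mean=0.3800  Neff=14.0000  idx=[0, 1, 2, 3, 4, 5, 6, 7, 8, 9, 10, 11, 12, 13]

resampled_idx = [0, 1, 2, 3, 4, 5, 6, 7, 8, 9, 10, 11, 12, 13]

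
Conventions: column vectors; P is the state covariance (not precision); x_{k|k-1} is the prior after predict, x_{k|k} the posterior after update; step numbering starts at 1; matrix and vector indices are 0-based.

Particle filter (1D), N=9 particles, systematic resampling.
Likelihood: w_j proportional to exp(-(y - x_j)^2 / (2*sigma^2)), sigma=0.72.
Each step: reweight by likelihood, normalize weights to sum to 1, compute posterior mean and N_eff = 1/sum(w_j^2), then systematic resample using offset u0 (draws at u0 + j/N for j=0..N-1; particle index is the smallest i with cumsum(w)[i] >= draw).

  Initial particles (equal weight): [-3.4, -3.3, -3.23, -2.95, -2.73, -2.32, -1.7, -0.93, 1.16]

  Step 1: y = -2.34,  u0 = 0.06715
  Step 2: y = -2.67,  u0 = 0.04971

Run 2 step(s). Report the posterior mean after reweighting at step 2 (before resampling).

post_mean = -2.6736

step 1: w=[0.0736, 0.0894, 0.1013, 0.1519, 0.1878, 0.2174, 0.1465, 0.0320, 0.0000]  mean=-2.6167  Neff=6.5875  idx=[0, 2, 3, 3, 4, 5, 5, 6, 6]
step 2: w=[0.0883, 0.1091, 0.1369, 0.1369, 0.1472, 0.1312, 0.1312, 0.0596, 0.0596]  mean=-2.6736  Neff=8.3069  idx=[0, 1, 2, 3, 4, 4, 5, 6, 7]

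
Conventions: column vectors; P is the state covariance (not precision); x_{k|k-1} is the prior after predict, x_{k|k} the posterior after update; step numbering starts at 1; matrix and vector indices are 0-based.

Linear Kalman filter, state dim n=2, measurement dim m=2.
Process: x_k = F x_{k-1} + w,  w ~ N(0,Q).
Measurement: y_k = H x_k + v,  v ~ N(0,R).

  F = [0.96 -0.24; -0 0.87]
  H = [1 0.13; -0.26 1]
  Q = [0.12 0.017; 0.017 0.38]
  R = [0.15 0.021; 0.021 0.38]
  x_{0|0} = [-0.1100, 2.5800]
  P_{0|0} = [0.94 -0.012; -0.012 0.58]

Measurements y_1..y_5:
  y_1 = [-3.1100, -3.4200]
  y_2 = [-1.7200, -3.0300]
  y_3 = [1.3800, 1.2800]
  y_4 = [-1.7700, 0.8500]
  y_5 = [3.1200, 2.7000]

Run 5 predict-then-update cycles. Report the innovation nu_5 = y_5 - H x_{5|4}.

step 1: x^-=[-0.7248, 2.2446]  P^-=[1.0252 -0.1141; -0.1141 0.8190]  S=[1.1594 -0.2494; -0.2494 1.3277]  K=[0.8439 -0.1282; 0.1364 0.6648]  nu=[-2.6770, -5.8530]  x^+=[-2.2334, -2.0119]  P^+=[0.1237 0.0012; 0.0012 0.2558]
step 2: x^-=[-1.6612, -1.7503]  P^-=[0.2482 -0.0354; -0.0354 0.5736]  S=[0.3987 -0.0032; -0.0032 0.9888]  K=[0.6102 -0.0991; 0.1029 0.5898]  nu=[0.1687, -1.7116]  x^+=[-1.3885, -2.7424]  P^+=[0.0897 -0.0015; -0.0015 0.2259]
step 3: x^-=[-0.6748, -2.3859]  P^-=[0.2163 -0.0314; -0.0314 0.5510]  S=[0.3675 0.0060; 0.0060 0.9619]  K=[0.5791 -0.0948; 0.0999 0.5806]  nu=[2.3650, 3.4904]  x^+=[0.3640, -0.1230]  P^+=[0.0851 -0.0017; -0.0017 0.2223]
step 4: x^-=[0.3790, -0.1070]  P^-=[0.2120 -0.0309; -0.0309 0.5483]  S=[0.3633 0.0073; 0.0073 0.9586]  K=[0.5745 -0.0941; 0.0996 0.5795]  nu=[-2.1351, 1.0556]  x^+=[-0.9470, 0.2921]  P^+=[0.0844 -0.0017; -0.0017 0.2219]
step 5: x^-=[-0.9792, 0.2541]  P^-=[0.2114 -0.0308; -0.0308 0.5479]  S=[0.3626 0.0075; 0.0075 0.9582]  K=[0.5738 -0.0940; 0.0995 0.5794]  nu=[4.0662, 2.1913]  x^+=[1.1481, 1.9284]  P^+=[0.0843 -0.0017; -0.0017 0.2218]

innov = [4.0662, 2.1913]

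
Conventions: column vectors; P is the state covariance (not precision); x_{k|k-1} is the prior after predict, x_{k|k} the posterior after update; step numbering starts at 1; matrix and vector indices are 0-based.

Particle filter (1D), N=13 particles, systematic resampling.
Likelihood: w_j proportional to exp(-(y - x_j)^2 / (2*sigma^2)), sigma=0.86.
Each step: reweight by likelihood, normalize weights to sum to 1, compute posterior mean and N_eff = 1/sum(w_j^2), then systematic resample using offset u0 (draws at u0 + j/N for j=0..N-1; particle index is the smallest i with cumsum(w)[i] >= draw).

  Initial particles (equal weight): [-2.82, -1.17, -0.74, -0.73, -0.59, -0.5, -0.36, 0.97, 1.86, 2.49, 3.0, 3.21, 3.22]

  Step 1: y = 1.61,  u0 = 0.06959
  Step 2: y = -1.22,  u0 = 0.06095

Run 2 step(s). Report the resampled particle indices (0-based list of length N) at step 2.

step 1: w=[0.0000, 0.0017, 0.0076, 0.0078, 0.0121, 0.0157, 0.0231, 0.2411, 0.3049, 0.1884, 0.0861, 0.0563, 0.0551]  mean=1.8503  Neff=4.9686  idx=[7, 7, 7, 7, 8, 8, 8, 8, 9, 9, 10, 11, 12]
step 2: w=[0.2396, 0.2396, 0.2396, 0.2396, 0.0101, 0.0101, 0.0101, 0.0101, 0.0006, 0.0006, 0.0000, 0.0000, 0.0000]  mean=1.0076  Neff=4.3453  idx=[0, 0, 0, 1, 1, 1, 2, 2, 2, 3, 3, 3, 6]

resampled_idx = [0, 0, 0, 1, 1, 1, 2, 2, 2, 3, 3, 3, 6]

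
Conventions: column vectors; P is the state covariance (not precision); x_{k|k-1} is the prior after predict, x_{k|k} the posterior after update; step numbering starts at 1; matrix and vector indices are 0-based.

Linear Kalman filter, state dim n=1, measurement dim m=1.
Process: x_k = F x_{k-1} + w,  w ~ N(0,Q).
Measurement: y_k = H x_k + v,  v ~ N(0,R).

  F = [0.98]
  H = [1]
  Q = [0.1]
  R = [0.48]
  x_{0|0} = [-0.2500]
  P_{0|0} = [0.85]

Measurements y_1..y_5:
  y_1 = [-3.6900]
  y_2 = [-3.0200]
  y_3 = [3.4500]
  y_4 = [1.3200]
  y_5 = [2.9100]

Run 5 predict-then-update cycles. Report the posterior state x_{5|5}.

step 1: x^-=[-0.2450]  P^-=[0.9163]  S=[1.3963]  K=[0.6562]  nu=[-3.4450]  x^+=[-2.5058]  P^+=[0.3150]
step 2: x^-=[-2.4556]  P^-=[0.4025]  S=[0.8825]  K=[0.4561]  nu=[-0.5644]  x^+=[-2.7131]  P^+=[0.2189]
step 3: x^-=[-2.6588]  P^-=[0.3103]  S=[0.7903]  K=[0.3926]  nu=[6.1088]  x^+=[-0.2604]  P^+=[0.1885]
step 4: x^-=[-0.2552]  P^-=[0.2810]  S=[0.7610]  K=[0.3692]  nu=[1.5752]  x^+=[0.3264]  P^+=[0.1772]
step 5: x^-=[0.3199]  P^-=[0.2702]  S=[0.7502]  K=[0.3602]  nu=[2.5901]  x^+=[1.2528]  P^+=[0.1729]

x_post = [1.2528]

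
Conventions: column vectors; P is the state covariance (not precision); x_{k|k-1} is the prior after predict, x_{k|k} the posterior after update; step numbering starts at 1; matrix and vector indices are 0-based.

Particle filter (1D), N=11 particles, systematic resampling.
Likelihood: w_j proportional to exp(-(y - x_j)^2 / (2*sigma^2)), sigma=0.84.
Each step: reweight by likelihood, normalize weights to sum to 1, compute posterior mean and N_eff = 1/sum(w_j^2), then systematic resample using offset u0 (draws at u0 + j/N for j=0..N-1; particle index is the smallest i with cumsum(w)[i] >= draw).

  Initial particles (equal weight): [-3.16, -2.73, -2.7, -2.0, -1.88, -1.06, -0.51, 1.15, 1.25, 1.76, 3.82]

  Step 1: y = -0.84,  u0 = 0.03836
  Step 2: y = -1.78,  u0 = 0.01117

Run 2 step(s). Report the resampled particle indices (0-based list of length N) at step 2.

step 1: w=[0.0072, 0.0261, 0.0283, 0.1266, 0.1527, 0.3175, 0.3041, 0.0199, 0.0149, 0.0027, 0.0000]  mean=-1.1563  Neff=4.2595  idx=[2, 3, 4, 4, 5, 5, 5, 6, 6, 6, 6]
step 2: w=[0.0801, 0.1410, 0.1449, 0.1449, 0.1010, 0.1010, 0.1010, 0.0465, 0.0465, 0.0465, 0.0465]  mean=-1.4591  Neff=9.2986  idx=[0, 1, 1, 2, 3, 3, 4, 5, 6, 7, 9]

resampled_idx = [0, 1, 1, 2, 3, 3, 4, 5, 6, 7, 9]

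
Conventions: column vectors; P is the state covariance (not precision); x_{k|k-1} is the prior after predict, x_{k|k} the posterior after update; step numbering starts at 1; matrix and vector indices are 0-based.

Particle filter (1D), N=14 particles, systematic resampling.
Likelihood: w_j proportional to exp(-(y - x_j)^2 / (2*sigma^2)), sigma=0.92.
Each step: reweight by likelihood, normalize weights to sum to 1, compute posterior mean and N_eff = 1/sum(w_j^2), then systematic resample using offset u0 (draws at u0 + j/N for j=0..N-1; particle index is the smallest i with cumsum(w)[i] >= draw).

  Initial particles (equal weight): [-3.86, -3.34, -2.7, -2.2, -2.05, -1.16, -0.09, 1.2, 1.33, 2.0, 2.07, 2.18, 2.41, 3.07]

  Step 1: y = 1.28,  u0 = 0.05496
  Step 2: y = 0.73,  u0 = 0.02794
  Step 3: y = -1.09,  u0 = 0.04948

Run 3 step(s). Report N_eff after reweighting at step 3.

N_eff = 2.6853

step 1: w=[0.0000, 0.0000, 0.0000, 0.0002, 0.0003, 0.0059, 0.0657, 0.1982, 0.1987, 0.1465, 0.1376, 0.1233, 0.0936, 0.0300]  mean=1.6528  Neff=6.7385  idx=[6, 7, 7, 7, 8, 8, 9, 9, 10, 10, 11, 11, 12, 13]
step 2: w=[0.0935, 0.1220, 0.1220, 0.1220, 0.1124, 0.1124, 0.0536, 0.0536, 0.0481, 0.0481, 0.0402, 0.0402, 0.0262, 0.0055]  mean=1.3989  Neff=10.7499  idx=[0, 1, 1, 2, 2, 3, 3, 4, 5, 5, 7, 8, 9, 11]
step 3: w=[0.5956, 0.0485, 0.0485, 0.0485, 0.0485, 0.0485, 0.0485, 0.0338, 0.0338, 0.0338, 0.0038, 0.0029, 0.0029, 0.0019]  mean=0.4549  Neff=2.6853  idx=[0, 0, 0, 0, 0, 0, 0, 0, 1, 2, 4, 5, 7, 9]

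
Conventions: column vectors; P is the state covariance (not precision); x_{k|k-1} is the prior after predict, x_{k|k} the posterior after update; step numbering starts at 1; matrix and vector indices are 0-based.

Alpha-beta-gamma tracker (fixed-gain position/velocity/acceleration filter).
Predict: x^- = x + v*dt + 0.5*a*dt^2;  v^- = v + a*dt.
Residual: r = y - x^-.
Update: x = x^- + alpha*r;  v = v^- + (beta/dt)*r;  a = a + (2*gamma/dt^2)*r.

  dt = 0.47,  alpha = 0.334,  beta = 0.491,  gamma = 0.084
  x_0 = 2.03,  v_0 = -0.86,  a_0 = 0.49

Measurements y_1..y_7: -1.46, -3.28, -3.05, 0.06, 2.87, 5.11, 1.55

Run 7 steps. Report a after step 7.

a_post = 1.0708

step 1: x_pred=1.6799  r=-3.1399  x^+=0.6312  v^+=-3.9099  a^+=-1.8980
step 2: x_pred=-1.4161  r=-1.8639  x^+=-2.0386  v^+=-6.7491  a^+=-3.3155
step 3: x_pred=-5.5769  r=2.5269  x^+=-4.7329  v^+=-5.6676  a^+=-1.3937
step 4: x_pred=-7.5506  r=7.6106  x^+=-5.0087  v^+=1.6281  a^+=4.3944
step 5: x_pred=-3.7581  r=6.6281  x^+=-1.5443  v^+=10.6177  a^+=9.4352
step 6: x_pred=4.4881  r=0.6219  x^+=4.6958  v^+=15.7020  a^+=9.9082
step 7: x_pred=13.1701  r=-11.6201  x^+=9.2890  v^+=8.2195  a^+=1.0708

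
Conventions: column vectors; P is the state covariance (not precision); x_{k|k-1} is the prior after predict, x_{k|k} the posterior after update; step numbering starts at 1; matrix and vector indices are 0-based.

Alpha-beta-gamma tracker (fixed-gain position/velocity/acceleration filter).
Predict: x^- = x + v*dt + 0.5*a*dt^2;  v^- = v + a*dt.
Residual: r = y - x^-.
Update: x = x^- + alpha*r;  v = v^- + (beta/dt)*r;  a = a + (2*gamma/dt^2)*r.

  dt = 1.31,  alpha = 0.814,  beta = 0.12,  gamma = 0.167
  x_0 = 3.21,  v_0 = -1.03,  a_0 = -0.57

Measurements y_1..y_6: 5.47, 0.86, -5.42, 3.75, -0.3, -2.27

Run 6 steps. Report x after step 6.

step 1: x_pred=1.3716  r=4.0984  x^+=4.7077  v^+=-1.4013  a^+=0.2277
step 2: x_pred=3.0674  r=-2.2074  x^+=1.2706  v^+=-1.3052  a^+=-0.2020
step 3: x_pred=-0.6126  r=-4.8074  x^+=-4.5258  v^+=-2.0102  a^+=-1.1376
step 4: x_pred=-8.1353  r=11.8853  x^+=1.5393  v^+=-2.4117  a^+=1.1756
step 5: x_pred=-0.6113  r=0.3113  x^+=-0.3579  v^+=-0.8432  a^+=1.2362
step 6: x_pred=-0.4018  r=-1.8682  x^+=-1.9225  v^+=0.6051  a^+=0.8726

x_post = -1.9225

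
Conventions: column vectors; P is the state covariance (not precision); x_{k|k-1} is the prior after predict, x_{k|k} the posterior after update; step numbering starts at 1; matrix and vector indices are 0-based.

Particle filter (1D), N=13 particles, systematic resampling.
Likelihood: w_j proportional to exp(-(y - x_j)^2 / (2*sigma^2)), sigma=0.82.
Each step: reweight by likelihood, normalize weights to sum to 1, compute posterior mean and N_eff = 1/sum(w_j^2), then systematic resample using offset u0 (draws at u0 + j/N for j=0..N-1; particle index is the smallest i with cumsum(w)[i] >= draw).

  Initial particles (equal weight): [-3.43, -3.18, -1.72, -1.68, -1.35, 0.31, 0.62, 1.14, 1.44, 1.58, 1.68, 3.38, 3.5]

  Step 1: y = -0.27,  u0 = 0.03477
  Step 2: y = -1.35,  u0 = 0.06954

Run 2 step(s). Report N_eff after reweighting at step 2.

N_eff = 5.4593

step 1: w=[0.0002, 0.0007, 0.0783, 0.0853, 0.1572, 0.2913, 0.2076, 0.0853, 0.0425, 0.0294, 0.0221, 0.0000, 0.0000]  mean=-0.0320  Neff=5.6651  idx=[2, 3, 4, 4, 5, 5, 5, 5, 6, 6, 6, 7, 9]
step 2: w=[0.1998, 0.2040, 0.2212, 0.2212, 0.0285, 0.0285, 0.0285, 0.0285, 0.0123, 0.0123, 0.0123, 0.0022, 0.0004]  mean=-1.2224  Neff=5.4593  idx=[0, 0, 1, 1, 1, 2, 2, 2, 3, 3, 3, 6, 10]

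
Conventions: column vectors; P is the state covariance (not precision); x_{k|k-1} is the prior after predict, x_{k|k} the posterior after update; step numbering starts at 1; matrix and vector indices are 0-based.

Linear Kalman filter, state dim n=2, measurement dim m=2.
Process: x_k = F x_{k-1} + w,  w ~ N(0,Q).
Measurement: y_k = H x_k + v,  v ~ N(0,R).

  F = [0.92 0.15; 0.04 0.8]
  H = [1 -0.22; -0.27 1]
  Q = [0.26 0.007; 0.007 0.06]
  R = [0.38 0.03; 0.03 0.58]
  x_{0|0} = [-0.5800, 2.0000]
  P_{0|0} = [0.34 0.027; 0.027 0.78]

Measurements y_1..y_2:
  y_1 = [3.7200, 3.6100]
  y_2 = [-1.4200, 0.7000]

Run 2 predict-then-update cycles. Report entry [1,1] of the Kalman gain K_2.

K[1,1] = 0.2857

step 1: x^-=[-0.2336, 1.5768]  P^-=[0.5728 0.1331; 0.1331 0.5615]  S=[0.9214 -0.1071; -0.1071 1.1113]  K=[0.5943 0.0379; 0.0662 0.4793]  nu=[4.3005, 1.9701]  x^+=[2.3968, 2.8055]  P^+=[0.2506 0.1075; 0.1075 0.3090]
step 2: x^-=[2.6259, 2.3403]  P^-=[0.5087 0.1331; 0.1331 0.2650]  S=[0.8430 -0.0247; -0.0247 0.8103]  K=[0.5691 0.0120; 0.0970 0.2857]  nu=[-3.5310, -0.9313]  x^+=[0.6052, 1.7315]  P^+=[0.2359 0.0878; 0.0878 0.1923]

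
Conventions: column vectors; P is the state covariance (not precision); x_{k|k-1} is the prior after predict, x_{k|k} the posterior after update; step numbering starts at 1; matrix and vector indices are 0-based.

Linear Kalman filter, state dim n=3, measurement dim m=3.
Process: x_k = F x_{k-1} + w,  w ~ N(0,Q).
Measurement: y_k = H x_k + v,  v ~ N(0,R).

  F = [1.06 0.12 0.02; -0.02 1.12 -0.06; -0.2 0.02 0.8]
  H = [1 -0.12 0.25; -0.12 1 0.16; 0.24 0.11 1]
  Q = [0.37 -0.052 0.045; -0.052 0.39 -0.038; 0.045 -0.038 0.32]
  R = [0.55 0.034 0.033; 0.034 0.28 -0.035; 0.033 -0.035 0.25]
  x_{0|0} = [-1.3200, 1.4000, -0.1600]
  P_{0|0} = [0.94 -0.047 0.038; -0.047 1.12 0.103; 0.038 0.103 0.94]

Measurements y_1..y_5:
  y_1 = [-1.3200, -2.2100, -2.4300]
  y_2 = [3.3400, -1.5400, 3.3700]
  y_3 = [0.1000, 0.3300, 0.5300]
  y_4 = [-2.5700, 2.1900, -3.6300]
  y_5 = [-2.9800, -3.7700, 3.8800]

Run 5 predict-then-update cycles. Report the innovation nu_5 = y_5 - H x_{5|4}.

step 1: x^-=[-1.2344, 1.6040, 0.1640]  P^-=[1.4328 0.0209 -0.0944; 0.0209 1.7870 0.0483; -0.0944 0.0483 0.9512]  S=[2.0129 -0.2942 0.4882; -0.2942 2.1261 0.3341; 0.4882 0.3341 1.2717]  K=[0.7261 0.0366 -0.0904; 0.0463 0.8567 -0.0463; -0.1311 -0.0436 0.7961]  nu=[0.0659, -3.9884, -2.4742]  x^+=[-1.1087, -1.6950, -1.6403]  P^+=[0.4402 0.1097 -0.1176; 0.1097 0.2716 -0.0963; -0.1176 -0.0963 0.2350]
step 2: x^-=[-1.4114, -1.7779, -1.1244]  P^-=[0.8911 0.1110 -0.1528; 0.1110 0.7395 -0.1517; -0.1528 -0.1517 0.5218]  S=[1.3904 -0.0831 0.2287; -0.0831 0.9764 -0.0126; 0.2287 -0.0126 0.7312]  K=[0.6210 0.0308 -0.0934; 0.0418 0.7217 -0.0605; -0.1173 -0.0524 0.6764]  nu=[4.8192, 0.2484, 5.0287]  x^+=[1.1192, -1.7013, 1.6987]  P^+=[0.3772 0.0950 -0.1049; 0.0950 0.2310 -0.0872; -0.1049 -0.0872 0.2018]
step 3: x^-=[1.0161, -2.0298, 1.1011]  P^-=[0.8165 0.0888 -0.1284; 0.0888 0.6878 -0.1400; -0.1284 -0.1400 0.4944]  S=[1.3302 -0.0857 0.2275; -0.0857 0.9311 -0.0156; 0.2275 -0.0156 0.7120]  K=[0.5971 0.0216 -0.0817; 0.0333 0.7054 -0.0556; -0.1074 -0.0476 0.6627]  nu=[-1.4350, 2.3055, -0.5917]  x^+=[0.2576, -0.4184, 0.7533]  P^+=[0.3615 0.0883 -0.0980; 0.0883 0.2245 -0.0834; -0.0980 -0.0834 0.1965]
step 4: x^-=[0.2379, -0.5190, 0.5428]  P^-=[0.7974 0.0799 -0.1189; 0.0799 0.6795 -0.1350; -0.1189 -0.1350 0.4883]  S=[1.3172 -0.0893 0.2304; -0.0893 0.9257 -0.0146; 0.2304 -0.0146 0.7099]  K=[0.5902 0.0181 -0.0767; 0.0300 0.7024 -0.0531; -0.1037 -0.0456 0.6594]  nu=[-3.0059, 2.6507, -4.1728]  x^+=[-1.1680, 1.4743, -2.0180]  P^+=[0.3568 0.0859 -0.0954; 0.0859 0.2230 -0.0820; -0.0954 -0.0820 0.1950]
step 5: x^-=[-1.1016, 1.7957, -1.3513]  P^-=[0.7917 0.0768 -0.1157; 0.0768 0.6775 -0.1332; -0.1157 -0.1332 0.4864]  S=[1.3135 -0.0907 0.2316; -0.0907 0.9247 -0.0142; 0.2316 -0.0142 0.7094]  K=[0.5880 0.0169 -0.0750; 0.0289 0.7017 -0.0522; -0.1025 -0.0449 0.6584]  nu=[-1.3251, -5.4817, 5.2981]  x^+=[-2.3704, -2.3653, 2.5188]  P^+=[0.3554 0.0851 -0.0946; 0.0851 0.2225 -0.0816; -0.0946 -0.0816 0.1945]

innov = [-1.3251, -5.4817, 5.2981]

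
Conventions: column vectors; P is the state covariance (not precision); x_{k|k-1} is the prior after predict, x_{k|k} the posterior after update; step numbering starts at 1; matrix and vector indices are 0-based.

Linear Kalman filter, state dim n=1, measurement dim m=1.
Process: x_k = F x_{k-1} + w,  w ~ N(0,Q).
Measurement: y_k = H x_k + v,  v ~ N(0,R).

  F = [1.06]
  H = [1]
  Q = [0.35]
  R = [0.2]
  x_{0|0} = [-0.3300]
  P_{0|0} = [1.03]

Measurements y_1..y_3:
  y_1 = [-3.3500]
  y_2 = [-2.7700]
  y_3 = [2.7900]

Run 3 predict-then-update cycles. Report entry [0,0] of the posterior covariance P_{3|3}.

step 1: x^-=[-0.3498]  P^-=[1.5073]  S=[1.7073]  K=[0.8829]  nu=[-3.0002]  x^+=[-2.9985]  P^+=[0.1766]
step 2: x^-=[-3.1785]  P^-=[0.5484]  S=[0.7484]  K=[0.7328]  nu=[0.4085]  x^+=[-2.8792]  P^+=[0.1466]
step 3: x^-=[-3.0519]  P^-=[0.5147]  S=[0.7147]  K=[0.7201]  nu=[5.8419]  x^+=[1.1551]  P^+=[0.1440]

P_post[0,0] = 0.1440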